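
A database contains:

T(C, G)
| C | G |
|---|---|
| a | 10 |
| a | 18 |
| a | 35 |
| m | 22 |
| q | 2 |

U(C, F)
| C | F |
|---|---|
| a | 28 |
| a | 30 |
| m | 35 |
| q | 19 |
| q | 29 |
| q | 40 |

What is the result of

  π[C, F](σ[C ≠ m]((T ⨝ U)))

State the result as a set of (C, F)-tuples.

T ⋈ U (natural join on C): {(a, 10, 28), (a, 10, 30), (a, 18, 28), (a, 18, 30), (a, 35, 28), (a, 35, 30), (m, 22, 35), (q, 2, 19), (q, 2, 29), (q, 2, 40)}
Selection C ≠ m: {(a, 10, 28), (a, 10, 30), (a, 18, 28), (a, 18, 30), (a, 35, 28), (a, 35, 30), (q, 2, 19), (q, 2, 29), (q, 2, 40)}
π_{C, F} gives {(a, 28), (a, 30), (q, 19), (q, 29), (q, 40)} (4 duplicate(s) eliminated).

{(a, 28), (a, 30), (q, 19), (q, 29), (q, 40)}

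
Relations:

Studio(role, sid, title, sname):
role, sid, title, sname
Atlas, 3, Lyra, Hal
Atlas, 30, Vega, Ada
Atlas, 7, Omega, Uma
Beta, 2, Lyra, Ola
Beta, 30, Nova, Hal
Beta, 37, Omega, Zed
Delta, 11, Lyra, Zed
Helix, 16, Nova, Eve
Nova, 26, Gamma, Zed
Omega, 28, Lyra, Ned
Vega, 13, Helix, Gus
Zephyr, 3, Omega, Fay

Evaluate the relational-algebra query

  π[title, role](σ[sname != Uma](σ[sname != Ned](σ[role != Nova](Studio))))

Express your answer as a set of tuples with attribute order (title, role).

Selection role != Nova: {(Atlas, 3, Lyra, Hal), (Atlas, 30, Vega, Ada), (Atlas, 7, Omega, Uma), (Beta, 2, Lyra, Ola), (Beta, 30, Nova, Hal), (Beta, 37, Omega, Zed), (Delta, 11, Lyra, Zed), (Helix, 16, Nova, Eve), (Omega, 28, Lyra, Ned), (Vega, 13, Helix, Gus), (Zephyr, 3, Omega, Fay)}
Selection sname != Ned: {(Atlas, 3, Lyra, Hal), (Atlas, 30, Vega, Ada), (Atlas, 7, Omega, Uma), (Beta, 2, Lyra, Ola), (Beta, 30, Nova, Hal), (Beta, 37, Omega, Zed), (Delta, 11, Lyra, Zed), (Helix, 16, Nova, Eve), (Vega, 13, Helix, Gus), (Zephyr, 3, Omega, Fay)}
Selection sname != Uma: {(Atlas, 3, Lyra, Hal), (Atlas, 30, Vega, Ada), (Beta, 2, Lyra, Ola), (Beta, 30, Nova, Hal), (Beta, 37, Omega, Zed), (Delta, 11, Lyra, Zed), (Helix, 16, Nova, Eve), (Vega, 13, Helix, Gus), (Zephyr, 3, Omega, Fay)}
Keep only column(s) title, role: {(Helix, Vega), (Lyra, Atlas), (Lyra, Beta), (Lyra, Delta), (Nova, Beta), (Nova, Helix), (Omega, Beta), (Omega, Zephyr), (Vega, Atlas)}

{(Helix, Vega), (Lyra, Atlas), (Lyra, Beta), (Lyra, Delta), (Nova, Beta), (Nova, Helix), (Omega, Beta), (Omega, Zephyr), (Vega, Atlas)}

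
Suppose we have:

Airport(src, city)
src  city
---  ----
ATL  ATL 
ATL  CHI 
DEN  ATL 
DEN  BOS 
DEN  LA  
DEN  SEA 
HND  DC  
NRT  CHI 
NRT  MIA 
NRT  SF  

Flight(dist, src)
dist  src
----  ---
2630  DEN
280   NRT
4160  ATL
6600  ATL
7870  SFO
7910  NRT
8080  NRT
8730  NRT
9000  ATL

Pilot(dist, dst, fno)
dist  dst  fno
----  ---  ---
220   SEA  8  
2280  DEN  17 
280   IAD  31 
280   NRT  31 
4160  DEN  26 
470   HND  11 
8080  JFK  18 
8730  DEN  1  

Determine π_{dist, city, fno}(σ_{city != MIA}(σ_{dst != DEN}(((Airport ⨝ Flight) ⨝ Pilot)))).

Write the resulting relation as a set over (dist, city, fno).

{(280, CHI, 31), (280, SF, 31), (8080, CHI, 18), (8080, SF, 18)}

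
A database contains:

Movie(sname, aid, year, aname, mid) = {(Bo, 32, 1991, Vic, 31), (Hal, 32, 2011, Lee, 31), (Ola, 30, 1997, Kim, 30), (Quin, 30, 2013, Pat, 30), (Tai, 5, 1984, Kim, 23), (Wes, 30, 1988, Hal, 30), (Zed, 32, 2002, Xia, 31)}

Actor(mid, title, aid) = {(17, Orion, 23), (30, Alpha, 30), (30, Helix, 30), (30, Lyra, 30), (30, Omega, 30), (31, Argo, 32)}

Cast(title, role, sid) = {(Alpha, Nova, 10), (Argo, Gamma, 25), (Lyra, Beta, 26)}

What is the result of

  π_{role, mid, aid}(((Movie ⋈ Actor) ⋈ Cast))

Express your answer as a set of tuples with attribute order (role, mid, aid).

{(Beta, 30, 30), (Gamma, 31, 32), (Nova, 30, 30)}

Movie ⋈ Actor (natural join on aid, mid): {(Bo, 32, 1991, Vic, 31, Argo), (Hal, 32, 2011, Lee, 31, Argo), (Ola, 30, 1997, Kim, 30, Alpha), (Ola, 30, 1997, Kim, 30, Helix), (Ola, 30, 1997, Kim, 30, Lyra), (Ola, 30, 1997, Kim, 30, Omega), (Quin, 30, 2013, Pat, 30, Alpha), (Quin, 30, 2013, Pat, 30, Helix), (Quin, 30, 2013, Pat, 30, Lyra), (Quin, 30, 2013, Pat, 30, Omega), (Wes, 30, 1988, Hal, 30, Alpha), (Wes, 30, 1988, Hal, 30, Helix), (Wes, 30, 1988, Hal, 30, Lyra), (Wes, 30, 1988, Hal, 30, Omega), (Zed, 32, 2002, Xia, 31, Argo)}
(Movie ⋈ Actor) ⋈ Cast (natural join on title): {(Bo, 32, 1991, Vic, 31, Argo, Gamma, 25), (Hal, 32, 2011, Lee, 31, Argo, Gamma, 25), (Ola, 30, 1997, Kim, 30, Alpha, Nova, 10), (Ola, 30, 1997, Kim, 30, Lyra, Beta, 26), (Quin, 30, 2013, Pat, 30, Alpha, Nova, 10), (Quin, 30, 2013, Pat, 30, Lyra, Beta, 26), (Wes, 30, 1988, Hal, 30, Alpha, Nova, 10), (Wes, 30, 1988, Hal, 30, Lyra, Beta, 26), (Zed, 32, 2002, Xia, 31, Argo, Gamma, 25)}
π[role, mid, aid]: project onto (role, mid, aid) (6 duplicate(s) eliminated) → {(Beta, 30, 30), (Gamma, 31, 32), (Nova, 30, 30)}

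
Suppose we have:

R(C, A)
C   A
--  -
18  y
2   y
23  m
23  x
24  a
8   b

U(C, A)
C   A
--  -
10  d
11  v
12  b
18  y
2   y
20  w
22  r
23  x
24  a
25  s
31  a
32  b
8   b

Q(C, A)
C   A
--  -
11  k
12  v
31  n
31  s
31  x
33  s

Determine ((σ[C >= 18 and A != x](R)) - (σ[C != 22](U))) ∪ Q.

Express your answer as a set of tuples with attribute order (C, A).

{(11, k), (12, v), (23, m), (31, n), (31, s), (31, x), (33, s)}

Selection C >= 18 and A != x: {(18, y), (23, m), (24, a)}
Selection C != 22: {(10, d), (11, v), (12, b), (18, y), (2, y), (20, w), (23, x), (24, a), (25, s), (31, a), (32, b), (8, b)}
Set difference of the two operands is {(23, m)}.
Set union of the two operands is {(11, k), (12, v), (23, m), (31, n), (31, s), (31, x), (33, s)}.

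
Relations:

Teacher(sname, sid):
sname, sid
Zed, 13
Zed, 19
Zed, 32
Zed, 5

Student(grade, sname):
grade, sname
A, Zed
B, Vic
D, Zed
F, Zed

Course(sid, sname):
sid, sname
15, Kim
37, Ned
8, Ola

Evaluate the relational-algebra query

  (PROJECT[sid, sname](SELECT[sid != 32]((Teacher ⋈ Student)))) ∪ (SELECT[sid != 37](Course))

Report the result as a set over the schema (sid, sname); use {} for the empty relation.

{(13, Zed), (15, Kim), (19, Zed), (5, Zed), (8, Ola)}

Natural join on sname: {(Zed, 13, A), (Zed, 13, D), (Zed, 13, F), (Zed, 19, A), (Zed, 19, D), (Zed, 19, F), (Zed, 32, A), (Zed, 32, D), (Zed, 32, F), (Zed, 5, A), (Zed, 5, D), (Zed, 5, F)}
Filtering on sid != 32 leaves {(Zed, 13, A), (Zed, 13, D), (Zed, 13, F), (Zed, 19, A), (Zed, 19, D), (Zed, 19, F), (Zed, 5, A), (Zed, 5, D), (Zed, 5, F)}.
Keep only column(s) sid, sname (6 duplicate(s) eliminated): {(13, Zed), (19, Zed), (5, Zed)}
Filtering on sid != 37 leaves {(15, Kim), (8, Ola)}.
Set union of the two operands is {(13, Zed), (15, Kim), (19, Zed), (5, Zed), (8, Ola)}.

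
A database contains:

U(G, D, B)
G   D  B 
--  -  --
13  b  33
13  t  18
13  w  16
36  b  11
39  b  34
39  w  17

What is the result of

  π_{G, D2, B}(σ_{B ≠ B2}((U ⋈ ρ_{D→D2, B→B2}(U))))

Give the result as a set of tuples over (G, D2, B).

{(13, b, 16), (13, b, 18), (13, t, 16), (13, t, 33), (13, w, 18), (13, w, 33), (39, b, 17), (39, w, 34)}

ρ[D→D2, B→B2]: schema becomes (G, D2, B2); tuples unchanged.
Natural join on G: {(13, b, 33, b, 33), (13, b, 33, t, 18), (13, b, 33, w, 16), (13, t, 18, b, 33), (13, t, 18, t, 18), (13, t, 18, w, 16), (13, w, 16, b, 33), (13, w, 16, t, 18), (13, w, 16, w, 16), (36, b, 11, b, 11), (39, b, 34, b, 34), (39, b, 34, w, 17), (39, w, 17, b, 34), (39, w, 17, w, 17)}
σ[B ≠ B2]: keep tuples satisfying B ≠ B2 → {(13, b, 33, t, 18), (13, b, 33, w, 16), (13, t, 18, b, 33), (13, t, 18, w, 16), (13, w, 16, b, 33), (13, w, 16, t, 18), (39, b, 34, w, 17), (39, w, 17, b, 34)}
Projecting to G, D2, B: {(13, b, 16), (13, b, 18), (13, t, 16), (13, t, 33), (13, w, 18), (13, w, 33), (39, b, 17), (39, w, 34)}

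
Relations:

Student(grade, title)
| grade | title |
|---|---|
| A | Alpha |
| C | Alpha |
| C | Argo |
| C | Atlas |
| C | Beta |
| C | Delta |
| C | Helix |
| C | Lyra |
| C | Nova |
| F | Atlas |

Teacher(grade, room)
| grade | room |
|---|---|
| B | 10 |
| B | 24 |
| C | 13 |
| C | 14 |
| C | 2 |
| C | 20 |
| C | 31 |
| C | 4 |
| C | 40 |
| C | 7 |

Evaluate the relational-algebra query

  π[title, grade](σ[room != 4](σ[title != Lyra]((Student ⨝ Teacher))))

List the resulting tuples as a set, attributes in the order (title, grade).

{(Alpha, C), (Argo, C), (Atlas, C), (Beta, C), (Delta, C), (Helix, C), (Nova, C)}

Natural join on grade: {(C, Alpha, 13), (C, Alpha, 14), (C, Alpha, 2), (C, Alpha, 20), (C, Alpha, 31), (C, Alpha, 4), (C, Alpha, 40), (C, Alpha, 7), (C, Argo, 13), (C, Argo, 14), (C, Argo, 2), (C, Argo, 20), (C, Argo, 31), (C, Argo, 4), (C, Argo, 40), (C, Argo, 7), (C, Atlas, 13), (C, Atlas, 14), (C, Atlas, 2), (C, Atlas, 20), (C, Atlas, 31), (C, Atlas, 4), (C, Atlas, 40), (C, Atlas, 7), (C, Beta, 13), (C, Beta, 14), (C, Beta, 2), (C, Beta, 20), (C, Beta, 31), (C, Beta, 4), (C, Beta, 40), (C, Beta, 7), (C, Delta, 13), (C, Delta, 14), (C, Delta, 2), (C, Delta, 20), (C, Delta, 31), (C, Delta, 4), (C, Delta, 40), (C, Delta, 7), (C, Helix, 13), (C, Helix, 14), (C, Helix, 2), (C, Helix, 20), (C, Helix, 31), (C, Helix, 4), (C, Helix, 40), (C, Helix, 7), (C, Lyra, 13), (C, Lyra, 14), (C, Lyra, 2), (C, Lyra, 20), (C, Lyra, 31), (C, Lyra, 4), (C, Lyra, 40), (C, Lyra, 7), (C, Nova, 13), (C, Nova, 14), (C, Nova, 2), (C, Nova, 20), (C, Nova, 31), (C, Nova, 4), (C, Nova, 40), (C, Nova, 7)}
σ[title != Lyra]: keep tuples satisfying title != Lyra → {(C, Alpha, 13), (C, Alpha, 14), (C, Alpha, 2), (C, Alpha, 20), (C, Alpha, 31), (C, Alpha, 4), (C, Alpha, 40), (C, Alpha, 7), (C, Argo, 13), (C, Argo, 14), (C, Argo, 2), (C, Argo, 20), (C, Argo, 31), (C, Argo, 4), (C, Argo, 40), (C, Argo, 7), (C, Atlas, 13), (C, Atlas, 14), (C, Atlas, 2), (C, Atlas, 20), (C, Atlas, 31), (C, Atlas, 4), (C, Atlas, 40), (C, Atlas, 7), (C, Beta, 13), (C, Beta, 14), (C, Beta, 2), (C, Beta, 20), (C, Beta, 31), (C, Beta, 4), (C, Beta, 40), (C, Beta, 7), (C, Delta, 13), (C, Delta, 14), (C, Delta, 2), (C, Delta, 20), (C, Delta, 31), (C, Delta, 4), (C, Delta, 40), (C, Delta, 7), (C, Helix, 13), (C, Helix, 14), (C, Helix, 2), (C, Helix, 20), (C, Helix, 31), (C, Helix, 4), (C, Helix, 40), (C, Helix, 7), (C, Nova, 13), (C, Nova, 14), (C, Nova, 2), (C, Nova, 20), (C, Nova, 31), (C, Nova, 4), (C, Nova, 40), (C, Nova, 7)}
σ[room != 4]: keep tuples satisfying room != 4 → {(C, Alpha, 13), (C, Alpha, 14), (C, Alpha, 2), (C, Alpha, 20), (C, Alpha, 31), (C, Alpha, 40), (C, Alpha, 7), (C, Argo, 13), (C, Argo, 14), (C, Argo, 2), (C, Argo, 20), (C, Argo, 31), (C, Argo, 40), (C, Argo, 7), (C, Atlas, 13), (C, Atlas, 14), (C, Atlas, 2), (C, Atlas, 20), (C, Atlas, 31), (C, Atlas, 40), (C, Atlas, 7), (C, Beta, 13), (C, Beta, 14), (C, Beta, 2), (C, Beta, 20), (C, Beta, 31), (C, Beta, 40), (C, Beta, 7), (C, Delta, 13), (C, Delta, 14), (C, Delta, 2), (C, Delta, 20), (C, Delta, 31), (C, Delta, 40), (C, Delta, 7), (C, Helix, 13), (C, Helix, 14), (C, Helix, 2), (C, Helix, 20), (C, Helix, 31), (C, Helix, 40), (C, Helix, 7), (C, Nova, 13), (C, Nova, 14), (C, Nova, 2), (C, Nova, 20), (C, Nova, 31), (C, Nova, 40), (C, Nova, 7)}
π_{title, grade} gives {(Alpha, C), (Argo, C), (Atlas, C), (Beta, C), (Delta, C), (Helix, C), (Nova, C)} (42 duplicate(s) eliminated).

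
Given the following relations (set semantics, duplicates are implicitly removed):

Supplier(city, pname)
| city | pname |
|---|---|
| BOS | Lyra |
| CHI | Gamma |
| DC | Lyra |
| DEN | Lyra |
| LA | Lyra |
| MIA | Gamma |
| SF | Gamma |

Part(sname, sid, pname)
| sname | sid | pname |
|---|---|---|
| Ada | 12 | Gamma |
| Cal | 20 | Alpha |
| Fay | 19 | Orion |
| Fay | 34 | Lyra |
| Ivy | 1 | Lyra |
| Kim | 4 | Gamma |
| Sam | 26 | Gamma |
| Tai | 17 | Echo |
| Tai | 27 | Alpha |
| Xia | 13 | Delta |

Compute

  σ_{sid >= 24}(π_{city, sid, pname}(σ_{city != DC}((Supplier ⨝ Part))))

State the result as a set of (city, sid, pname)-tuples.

{(BOS, 34, Lyra), (CHI, 26, Gamma), (DEN, 34, Lyra), (LA, 34, Lyra), (MIA, 26, Gamma), (SF, 26, Gamma)}

Natural join on pname: {(BOS, Lyra, Fay, 34), (BOS, Lyra, Ivy, 1), (CHI, Gamma, Ada, 12), (CHI, Gamma, Kim, 4), (CHI, Gamma, Sam, 26), (DC, Lyra, Fay, 34), (DC, Lyra, Ivy, 1), (DEN, Lyra, Fay, 34), (DEN, Lyra, Ivy, 1), (LA, Lyra, Fay, 34), (LA, Lyra, Ivy, 1), (MIA, Gamma, Ada, 12), (MIA, Gamma, Kim, 4), (MIA, Gamma, Sam, 26), (SF, Gamma, Ada, 12), (SF, Gamma, Kim, 4), (SF, Gamma, Sam, 26)}
Filtering on city != DC leaves {(BOS, Lyra, Fay, 34), (BOS, Lyra, Ivy, 1), (CHI, Gamma, Ada, 12), (CHI, Gamma, Kim, 4), (CHI, Gamma, Sam, 26), (DEN, Lyra, Fay, 34), (DEN, Lyra, Ivy, 1), (LA, Lyra, Fay, 34), (LA, Lyra, Ivy, 1), (MIA, Gamma, Ada, 12), (MIA, Gamma, Kim, 4), (MIA, Gamma, Sam, 26), (SF, Gamma, Ada, 12), (SF, Gamma, Kim, 4), (SF, Gamma, Sam, 26)}.
π[city, sid, pname]: project onto (city, sid, pname) → {(BOS, 1, Lyra), (BOS, 34, Lyra), (CHI, 12, Gamma), (CHI, 26, Gamma), (CHI, 4, Gamma), (DEN, 1, Lyra), (DEN, 34, Lyra), (LA, 1, Lyra), (LA, 34, Lyra), (MIA, 12, Gamma), (MIA, 26, Gamma), (MIA, 4, Gamma), (SF, 12, Gamma), (SF, 26, Gamma), (SF, 4, Gamma)}
Filtering on sid >= 24 leaves {(BOS, 34, Lyra), (CHI, 26, Gamma), (DEN, 34, Lyra), (LA, 34, Lyra), (MIA, 26, Gamma), (SF, 26, Gamma)}.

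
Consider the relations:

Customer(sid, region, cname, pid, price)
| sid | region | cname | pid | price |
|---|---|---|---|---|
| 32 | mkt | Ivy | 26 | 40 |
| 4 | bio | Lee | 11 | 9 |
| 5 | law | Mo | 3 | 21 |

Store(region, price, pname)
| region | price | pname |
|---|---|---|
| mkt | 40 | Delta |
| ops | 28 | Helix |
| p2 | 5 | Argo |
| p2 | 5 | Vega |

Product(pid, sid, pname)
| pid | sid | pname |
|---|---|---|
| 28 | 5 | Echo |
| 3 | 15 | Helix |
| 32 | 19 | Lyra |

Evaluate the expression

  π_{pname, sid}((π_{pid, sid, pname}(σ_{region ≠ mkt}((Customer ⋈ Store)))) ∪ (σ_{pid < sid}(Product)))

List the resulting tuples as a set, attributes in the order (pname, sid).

{(Helix, 15)}

Natural join on region, price: {(32, mkt, Ivy, 26, 40, Delta)}
Selection region ≠ mkt: {}
π[pid, sid, pname]: project onto (pid, sid, pname) → {}
Selection pid < sid: {(3, 15, Helix)}
Taking the union: {(3, 15, Helix)}
π[pname, sid]: project onto (pname, sid) → {(Helix, 15)}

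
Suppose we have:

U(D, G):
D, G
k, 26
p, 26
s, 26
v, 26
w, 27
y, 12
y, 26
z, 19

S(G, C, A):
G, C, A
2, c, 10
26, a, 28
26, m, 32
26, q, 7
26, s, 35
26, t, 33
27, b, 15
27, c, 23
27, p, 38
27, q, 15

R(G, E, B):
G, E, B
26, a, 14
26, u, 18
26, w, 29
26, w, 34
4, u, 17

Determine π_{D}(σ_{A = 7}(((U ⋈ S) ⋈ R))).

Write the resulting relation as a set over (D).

{k, p, s, v, y}

Joining U and S on G yields {(k, 26, a, 28), (k, 26, m, 32), (k, 26, q, 7), (k, 26, s, 35), (k, 26, t, 33), (p, 26, a, 28), (p, 26, m, 32), (p, 26, q, 7), (p, 26, s, 35), (p, 26, t, 33), (s, 26, a, 28), (s, 26, m, 32), (s, 26, q, 7), (s, 26, s, 35), (s, 26, t, 33), (v, 26, a, 28), (v, 26, m, 32), (v, 26, q, 7), (v, 26, s, 35), (v, 26, t, 33), (w, 27, b, 15), (w, 27, c, 23), (w, 27, p, 38), (w, 27, q, 15), (y, 26, a, 28), (y, 26, m, 32), (y, 26, q, 7), (y, 26, s, 35), (y, 26, t, 33)}.
Joining (U ⋈ S) and R on G yields {(k, 26, a, 28, a, 14), (k, 26, a, 28, u, 18), (k, 26, a, 28, w, 29), (k, 26, a, 28, w, 34), (k, 26, m, 32, a, 14), (k, 26, m, 32, u, 18), (k, 26, m, 32, w, 29), (k, 26, m, 32, w, 34), (k, 26, q, 7, a, 14), (k, 26, q, 7, u, 18), (k, 26, q, 7, w, 29), (k, 26, q, 7, w, 34), (k, 26, s, 35, a, 14), (k, 26, s, 35, u, 18), (k, 26, s, 35, w, 29), (k, 26, s, 35, w, 34), (k, 26, t, 33, a, 14), (k, 26, t, 33, u, 18), (k, 26, t, 33, w, 29), (k, 26, t, 33, w, 34), (p, 26, a, 28, a, 14), (p, 26, a, 28, u, 18), (p, 26, a, 28, w, 29), (p, 26, a, 28, w, 34), (p, 26, m, 32, a, 14), (p, 26, m, 32, u, 18), (p, 26, m, 32, w, 29), (p, 26, m, 32, w, 34), (p, 26, q, 7, a, 14), (p, 26, q, 7, u, 18), (p, 26, q, 7, w, 29), (p, 26, q, 7, w, 34), (p, 26, s, 35, a, 14), (p, 26, s, 35, u, 18), (p, 26, s, 35, w, 29), (p, 26, s, 35, w, 34), (p, 26, t, 33, a, 14), (p, 26, t, 33, u, 18), (p, 26, t, 33, w, 29), (p, 26, t, 33, w, 34), (s, 26, a, 28, a, 14), (s, 26, a, 28, u, 18), (s, 26, a, 28, w, 29), (s, 26, a, 28, w, 34), (s, 26, m, 32, a, 14), (s, 26, m, 32, u, 18), (s, 26, m, 32, w, 29), (s, 26, m, 32, w, 34), (s, 26, q, 7, a, 14), (s, 26, q, 7, u, 18), (s, 26, q, 7, w, 29), (s, 26, q, 7, w, 34), (s, 26, s, 35, a, 14), (s, 26, s, 35, u, 18), (s, 26, s, 35, w, 29), (s, 26, s, 35, w, 34), (s, 26, t, 33, a, 14), (s, 26, t, 33, u, 18), (s, 26, t, 33, w, 29), (s, 26, t, 33, w, 34), (v, 26, a, 28, a, 14), (v, 26, a, 28, u, 18), (v, 26, a, 28, w, 29), (v, 26, a, 28, w, 34), (v, 26, m, 32, a, 14), (v, 26, m, 32, u, 18), (v, 26, m, 32, w, 29), (v, 26, m, 32, w, 34), (v, 26, q, 7, a, 14), (v, 26, q, 7, u, 18), (v, 26, q, 7, w, 29), (v, 26, q, 7, w, 34), (v, 26, s, 35, a, 14), (v, 26, s, 35, u, 18), (v, 26, s, 35, w, 29), (v, 26, s, 35, w, 34), (v, 26, t, 33, a, 14), (v, 26, t, 33, u, 18), (v, 26, t, 33, w, 29), (v, 26, t, 33, w, 34), (y, 26, a, 28, a, 14), (y, 26, a, 28, u, 18), (y, 26, a, 28, w, 29), (y, 26, a, 28, w, 34), (y, 26, m, 32, a, 14), (y, 26, m, 32, u, 18), (y, 26, m, 32, w, 29), (y, 26, m, 32, w, 34), (y, 26, q, 7, a, 14), (y, 26, q, 7, u, 18), (y, 26, q, 7, w, 29), (y, 26, q, 7, w, 34), (y, 26, s, 35, a, 14), (y, 26, s, 35, u, 18), (y, 26, s, 35, w, 29), (y, 26, s, 35, w, 34), (y, 26, t, 33, a, 14), (y, 26, t, 33, u, 18), (y, 26, t, 33, w, 29), (y, 26, t, 33, w, 34)}.
Filtering on A = 7 leaves {(k, 26, q, 7, a, 14), (k, 26, q, 7, u, 18), (k, 26, q, 7, w, 29), (k, 26, q, 7, w, 34), (p, 26, q, 7, a, 14), (p, 26, q, 7, u, 18), (p, 26, q, 7, w, 29), (p, 26, q, 7, w, 34), (s, 26, q, 7, a, 14), (s, 26, q, 7, u, 18), (s, 26, q, 7, w, 29), (s, 26, q, 7, w, 34), (v, 26, q, 7, a, 14), (v, 26, q, 7, u, 18), (v, 26, q, 7, w, 29), (v, 26, q, 7, w, 34), (y, 26, q, 7, a, 14), (y, 26, q, 7, u, 18), (y, 26, q, 7, w, 29), (y, 26, q, 7, w, 34)}.
Projecting to D (15 duplicate(s) eliminated): {k, p, s, v, y}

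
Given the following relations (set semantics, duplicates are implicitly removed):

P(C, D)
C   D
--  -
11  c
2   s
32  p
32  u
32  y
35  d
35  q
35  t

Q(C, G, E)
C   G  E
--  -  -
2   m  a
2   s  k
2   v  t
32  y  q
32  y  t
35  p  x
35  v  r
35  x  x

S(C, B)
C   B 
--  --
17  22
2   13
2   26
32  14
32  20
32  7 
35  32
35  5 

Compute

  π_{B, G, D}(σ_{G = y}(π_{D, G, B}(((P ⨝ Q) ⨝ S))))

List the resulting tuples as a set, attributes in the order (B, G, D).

Natural join on C: {(2, s, m, a), (2, s, s, k), (2, s, v, t), (32, p, y, q), (32, p, y, t), (32, u, y, q), (32, u, y, t), (32, y, y, q), (32, y, y, t), (35, d, p, x), (35, d, v, r), (35, d, x, x), (35, q, p, x), (35, q, v, r), (35, q, x, x), (35, t, p, x), (35, t, v, r), (35, t, x, x)}
Natural join on C: {(2, s, m, a, 13), (2, s, m, a, 26), (2, s, s, k, 13), (2, s, s, k, 26), (2, s, v, t, 13), (2, s, v, t, 26), (32, p, y, q, 14), (32, p, y, q, 20), (32, p, y, q, 7), (32, p, y, t, 14), (32, p, y, t, 20), (32, p, y, t, 7), (32, u, y, q, 14), (32, u, y, q, 20), (32, u, y, q, 7), (32, u, y, t, 14), (32, u, y, t, 20), (32, u, y, t, 7), (32, y, y, q, 14), (32, y, y, q, 20), (32, y, y, q, 7), (32, y, y, t, 14), (32, y, y, t, 20), (32, y, y, t, 7), (35, d, p, x, 32), (35, d, p, x, 5), (35, d, v, r, 32), (35, d, v, r, 5), (35, d, x, x, 32), (35, d, x, x, 5), (35, q, p, x, 32), (35, q, p, x, 5), (35, q, v, r, 32), (35, q, v, r, 5), (35, q, x, x, 32), (35, q, x, x, 5), (35, t, p, x, 32), (35, t, p, x, 5), (35, t, v, r, 32), (35, t, v, r, 5), (35, t, x, x, 32), (35, t, x, x, 5)}
Projecting to D, G, B (9 duplicate(s) eliminated): {(d, p, 32), (d, p, 5), (d, v, 32), (d, v, 5), (d, x, 32), (d, x, 5), (p, y, 14), (p, y, 20), (p, y, 7), (q, p, 32), (q, p, 5), (q, v, 32), (q, v, 5), (q, x, 32), (q, x, 5), (s, m, 13), (s, m, 26), (s, s, 13), (s, s, 26), (s, v, 13), (s, v, 26), (t, p, 32), (t, p, 5), (t, v, 32), (t, v, 5), (t, x, 32), (t, x, 5), (u, y, 14), (u, y, 20), (u, y, 7), (y, y, 14), (y, y, 20), (y, y, 7)}
σ[G = y]: keep tuples satisfying G = y → {(p, y, 14), (p, y, 20), (p, y, 7), (u, y, 14), (u, y, 20), (u, y, 7), (y, y, 14), (y, y, 20), (y, y, 7)}
Projecting to B, G, D: {(14, y, p), (14, y, u), (14, y, y), (20, y, p), (20, y, u), (20, y, y), (7, y, p), (7, y, u), (7, y, y)}

{(14, y, p), (14, y, u), (14, y, y), (20, y, p), (20, y, u), (20, y, y), (7, y, p), (7, y, u), (7, y, y)}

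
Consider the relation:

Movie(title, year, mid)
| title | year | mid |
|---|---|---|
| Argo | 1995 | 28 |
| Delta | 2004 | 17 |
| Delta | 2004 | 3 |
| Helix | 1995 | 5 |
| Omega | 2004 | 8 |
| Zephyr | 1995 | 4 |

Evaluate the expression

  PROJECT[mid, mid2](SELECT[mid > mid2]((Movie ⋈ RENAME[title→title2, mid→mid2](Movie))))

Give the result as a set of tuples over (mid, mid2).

{(17, 3), (17, 8), (28, 4), (28, 5), (5, 4), (8, 3)}

ρ[title→title2, mid→mid2]: schema becomes (title2, year, mid2); tuples unchanged.
Natural join on year: {(Argo, 1995, 28, Argo, 28), (Argo, 1995, 28, Helix, 5), (Argo, 1995, 28, Zephyr, 4), (Delta, 2004, 17, Delta, 17), (Delta, 2004, 17, Delta, 3), (Delta, 2004, 17, Omega, 8), (Delta, 2004, 3, Delta, 17), (Delta, 2004, 3, Delta, 3), (Delta, 2004, 3, Omega, 8), (Helix, 1995, 5, Argo, 28), (Helix, 1995, 5, Helix, 5), (Helix, 1995, 5, Zephyr, 4), (Omega, 2004, 8, Delta, 17), (Omega, 2004, 8, Delta, 3), (Omega, 2004, 8, Omega, 8), (Zephyr, 1995, 4, Argo, 28), (Zephyr, 1995, 4, Helix, 5), (Zephyr, 1995, 4, Zephyr, 4)}
σ[mid > mid2]: keep tuples satisfying mid > mid2 → {(Argo, 1995, 28, Helix, 5), (Argo, 1995, 28, Zephyr, 4), (Delta, 2004, 17, Delta, 3), (Delta, 2004, 17, Omega, 8), (Helix, 1995, 5, Zephyr, 4), (Omega, 2004, 8, Delta, 3)}
π[mid, mid2]: project onto (mid, mid2) → {(17, 3), (17, 8), (28, 4), (28, 5), (5, 4), (8, 3)}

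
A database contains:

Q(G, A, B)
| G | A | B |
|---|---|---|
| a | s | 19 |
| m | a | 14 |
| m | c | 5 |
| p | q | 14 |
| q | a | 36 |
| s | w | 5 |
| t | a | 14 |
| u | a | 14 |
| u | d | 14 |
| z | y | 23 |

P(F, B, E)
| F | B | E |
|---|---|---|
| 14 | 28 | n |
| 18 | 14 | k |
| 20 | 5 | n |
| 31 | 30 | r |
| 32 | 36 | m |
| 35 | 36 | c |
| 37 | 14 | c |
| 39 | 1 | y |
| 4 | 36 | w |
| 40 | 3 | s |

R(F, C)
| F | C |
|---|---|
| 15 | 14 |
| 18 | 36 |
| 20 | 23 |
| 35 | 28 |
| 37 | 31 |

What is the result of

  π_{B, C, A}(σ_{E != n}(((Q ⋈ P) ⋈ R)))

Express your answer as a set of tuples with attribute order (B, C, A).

Joining Q and P on B yields {(m, a, 14, 18, k), (m, a, 14, 37, c), (m, c, 5, 20, n), (p, q, 14, 18, k), (p, q, 14, 37, c), (q, a, 36, 32, m), (q, a, 36, 35, c), (q, a, 36, 4, w), (s, w, 5, 20, n), (t, a, 14, 18, k), (t, a, 14, 37, c), (u, a, 14, 18, k), (u, a, 14, 37, c), (u, d, 14, 18, k), (u, d, 14, 37, c)}.
Joining (Q ⋈ P) and R on F yields {(m, a, 14, 18, k, 36), (m, a, 14, 37, c, 31), (m, c, 5, 20, n, 23), (p, q, 14, 18, k, 36), (p, q, 14, 37, c, 31), (q, a, 36, 35, c, 28), (s, w, 5, 20, n, 23), (t, a, 14, 18, k, 36), (t, a, 14, 37, c, 31), (u, a, 14, 18, k, 36), (u, a, 14, 37, c, 31), (u, d, 14, 18, k, 36), (u, d, 14, 37, c, 31)}.
Apply σ_{E != n}; surviving tuples: {(m, a, 14, 18, k, 36), (m, a, 14, 37, c, 31), (p, q, 14, 18, k, 36), (p, q, 14, 37, c, 31), (q, a, 36, 35, c, 28), (t, a, 14, 18, k, 36), (t, a, 14, 37, c, 31), (u, a, 14, 18, k, 36), (u, a, 14, 37, c, 31), (u, d, 14, 18, k, 36), (u, d, 14, 37, c, 31)}
π_{B, C, A} gives {(14, 31, a), (14, 31, d), (14, 31, q), (14, 36, a), (14, 36, d), (14, 36, q), (36, 28, a)} (4 duplicate(s) eliminated).

{(14, 31, a), (14, 31, d), (14, 31, q), (14, 36, a), (14, 36, d), (14, 36, q), (36, 28, a)}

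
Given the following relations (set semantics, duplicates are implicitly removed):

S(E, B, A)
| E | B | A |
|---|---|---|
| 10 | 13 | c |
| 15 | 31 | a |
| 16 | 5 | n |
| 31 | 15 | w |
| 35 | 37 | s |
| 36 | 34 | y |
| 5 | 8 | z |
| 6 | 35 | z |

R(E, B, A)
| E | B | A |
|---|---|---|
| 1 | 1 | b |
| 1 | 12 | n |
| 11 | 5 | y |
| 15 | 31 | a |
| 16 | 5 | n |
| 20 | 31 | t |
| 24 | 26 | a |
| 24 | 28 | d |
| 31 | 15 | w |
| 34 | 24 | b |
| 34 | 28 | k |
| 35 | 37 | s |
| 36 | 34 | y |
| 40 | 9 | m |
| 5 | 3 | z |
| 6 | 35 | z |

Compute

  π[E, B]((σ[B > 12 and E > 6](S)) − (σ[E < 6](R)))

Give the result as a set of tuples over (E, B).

Filtering on B > 12 and E > 6 leaves {(10, 13, c), (15, 31, a), (31, 15, w), (35, 37, s), (36, 34, y)}.
Filtering on E < 6 leaves {(1, 1, b), (1, 12, n), (5, 3, z)}.
Set difference of the two operands is {(10, 13, c), (15, 31, a), (31, 15, w), (35, 37, s), (36, 34, y)}.
π[E, B]: project onto (E, B) → {(10, 13), (15, 31), (31, 15), (35, 37), (36, 34)}

{(10, 13), (15, 31), (31, 15), (35, 37), (36, 34)}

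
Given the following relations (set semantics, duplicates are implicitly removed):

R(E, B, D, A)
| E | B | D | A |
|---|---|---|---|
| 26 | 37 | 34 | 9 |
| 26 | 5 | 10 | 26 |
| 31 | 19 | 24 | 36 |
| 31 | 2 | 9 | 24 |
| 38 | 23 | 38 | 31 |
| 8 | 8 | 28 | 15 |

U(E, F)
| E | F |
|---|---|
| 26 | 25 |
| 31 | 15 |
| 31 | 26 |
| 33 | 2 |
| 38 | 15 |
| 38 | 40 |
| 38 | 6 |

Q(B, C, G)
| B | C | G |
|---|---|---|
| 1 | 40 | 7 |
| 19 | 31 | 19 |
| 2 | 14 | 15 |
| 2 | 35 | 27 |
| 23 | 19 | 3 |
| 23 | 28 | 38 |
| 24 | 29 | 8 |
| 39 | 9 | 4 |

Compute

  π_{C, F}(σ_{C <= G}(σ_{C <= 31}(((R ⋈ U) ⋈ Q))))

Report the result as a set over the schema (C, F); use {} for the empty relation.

Natural join on E: {(26, 37, 34, 9, 25), (26, 5, 10, 26, 25), (31, 19, 24, 36, 15), (31, 19, 24, 36, 26), (31, 2, 9, 24, 15), (31, 2, 9, 24, 26), (38, 23, 38, 31, 15), (38, 23, 38, 31, 40), (38, 23, 38, 31, 6)}
Natural join on B: {(31, 19, 24, 36, 15, 31, 19), (31, 19, 24, 36, 26, 31, 19), (31, 2, 9, 24, 15, 14, 15), (31, 2, 9, 24, 15, 35, 27), (31, 2, 9, 24, 26, 14, 15), (31, 2, 9, 24, 26, 35, 27), (38, 23, 38, 31, 15, 19, 3), (38, 23, 38, 31, 15, 28, 38), (38, 23, 38, 31, 40, 19, 3), (38, 23, 38, 31, 40, 28, 38), (38, 23, 38, 31, 6, 19, 3), (38, 23, 38, 31, 6, 28, 38)}
Selection C <= 31: {(31, 19, 24, 36, 15, 31, 19), (31, 19, 24, 36, 26, 31, 19), (31, 2, 9, 24, 15, 14, 15), (31, 2, 9, 24, 26, 14, 15), (38, 23, 38, 31, 15, 19, 3), (38, 23, 38, 31, 15, 28, 38), (38, 23, 38, 31, 40, 19, 3), (38, 23, 38, 31, 40, 28, 38), (38, 23, 38, 31, 6, 19, 3), (38, 23, 38, 31, 6, 28, 38)}
Selection C <= G: {(31, 2, 9, 24, 15, 14, 15), (31, 2, 9, 24, 26, 14, 15), (38, 23, 38, 31, 15, 28, 38), (38, 23, 38, 31, 40, 28, 38), (38, 23, 38, 31, 6, 28, 38)}
π_{C, F} gives {(14, 15), (14, 26), (28, 15), (28, 40), (28, 6)}.

{(14, 15), (14, 26), (28, 15), (28, 40), (28, 6)}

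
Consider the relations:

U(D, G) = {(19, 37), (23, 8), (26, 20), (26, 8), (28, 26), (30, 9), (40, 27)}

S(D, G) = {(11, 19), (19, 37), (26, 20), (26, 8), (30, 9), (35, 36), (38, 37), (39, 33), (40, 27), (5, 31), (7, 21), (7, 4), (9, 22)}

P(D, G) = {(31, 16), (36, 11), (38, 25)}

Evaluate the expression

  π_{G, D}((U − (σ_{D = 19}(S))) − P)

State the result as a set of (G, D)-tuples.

{(20, 26), (26, 28), (27, 40), (8, 23), (8, 26), (9, 30)}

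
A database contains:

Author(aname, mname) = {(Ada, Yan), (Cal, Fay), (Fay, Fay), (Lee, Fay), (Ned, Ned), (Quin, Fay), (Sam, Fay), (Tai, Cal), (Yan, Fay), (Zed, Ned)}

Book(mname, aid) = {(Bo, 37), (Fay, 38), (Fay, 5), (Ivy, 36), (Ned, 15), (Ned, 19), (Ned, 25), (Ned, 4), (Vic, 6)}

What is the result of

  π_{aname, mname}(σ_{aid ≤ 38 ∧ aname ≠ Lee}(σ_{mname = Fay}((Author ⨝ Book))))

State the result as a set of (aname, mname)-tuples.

Natural join on mname: {(Cal, Fay, 38), (Cal, Fay, 5), (Fay, Fay, 38), (Fay, Fay, 5), (Lee, Fay, 38), (Lee, Fay, 5), (Ned, Ned, 15), (Ned, Ned, 19), (Ned, Ned, 25), (Ned, Ned, 4), (Quin, Fay, 38), (Quin, Fay, 5), (Sam, Fay, 38), (Sam, Fay, 5), (Yan, Fay, 38), (Yan, Fay, 5), (Zed, Ned, 15), (Zed, Ned, 19), (Zed, Ned, 25), (Zed, Ned, 4)}
Selection mname = Fay: {(Cal, Fay, 38), (Cal, Fay, 5), (Fay, Fay, 38), (Fay, Fay, 5), (Lee, Fay, 38), (Lee, Fay, 5), (Quin, Fay, 38), (Quin, Fay, 5), (Sam, Fay, 38), (Sam, Fay, 5), (Yan, Fay, 38), (Yan, Fay, 5)}
Selection aid ≤ 38 ∧ aname ≠ Lee: {(Cal, Fay, 38), (Cal, Fay, 5), (Fay, Fay, 38), (Fay, Fay, 5), (Quin, Fay, 38), (Quin, Fay, 5), (Sam, Fay, 38), (Sam, Fay, 5), (Yan, Fay, 38), (Yan, Fay, 5)}
Projecting to aname, mname (5 duplicate(s) eliminated): {(Cal, Fay), (Fay, Fay), (Quin, Fay), (Sam, Fay), (Yan, Fay)}

{(Cal, Fay), (Fay, Fay), (Quin, Fay), (Sam, Fay), (Yan, Fay)}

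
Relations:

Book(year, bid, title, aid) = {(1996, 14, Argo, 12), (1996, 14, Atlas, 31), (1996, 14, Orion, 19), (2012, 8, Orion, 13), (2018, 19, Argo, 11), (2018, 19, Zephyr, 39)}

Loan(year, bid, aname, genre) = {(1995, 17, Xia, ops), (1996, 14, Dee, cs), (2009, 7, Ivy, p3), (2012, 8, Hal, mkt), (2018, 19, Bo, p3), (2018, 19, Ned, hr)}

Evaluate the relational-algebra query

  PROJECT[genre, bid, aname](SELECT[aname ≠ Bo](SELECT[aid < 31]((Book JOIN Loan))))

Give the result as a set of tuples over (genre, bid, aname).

Book ⋈ Loan (natural join on year, bid): {(1996, 14, Argo, 12, Dee, cs), (1996, 14, Atlas, 31, Dee, cs), (1996, 14, Orion, 19, Dee, cs), (2012, 8, Orion, 13, Hal, mkt), (2018, 19, Argo, 11, Bo, p3), (2018, 19, Argo, 11, Ned, hr), (2018, 19, Zephyr, 39, Bo, p3), (2018, 19, Zephyr, 39, Ned, hr)}
Filtering on aid < 31 leaves {(1996, 14, Argo, 12, Dee, cs), (1996, 14, Orion, 19, Dee, cs), (2012, 8, Orion, 13, Hal, mkt), (2018, 19, Argo, 11, Bo, p3), (2018, 19, Argo, 11, Ned, hr)}.
Filtering on aname ≠ Bo leaves {(1996, 14, Argo, 12, Dee, cs), (1996, 14, Orion, 19, Dee, cs), (2012, 8, Orion, 13, Hal, mkt), (2018, 19, Argo, 11, Ned, hr)}.
Projecting to genre, bid, aname (1 duplicate(s) eliminated): {(cs, 14, Dee), (hr, 19, Ned), (mkt, 8, Hal)}

{(cs, 14, Dee), (hr, 19, Ned), (mkt, 8, Hal)}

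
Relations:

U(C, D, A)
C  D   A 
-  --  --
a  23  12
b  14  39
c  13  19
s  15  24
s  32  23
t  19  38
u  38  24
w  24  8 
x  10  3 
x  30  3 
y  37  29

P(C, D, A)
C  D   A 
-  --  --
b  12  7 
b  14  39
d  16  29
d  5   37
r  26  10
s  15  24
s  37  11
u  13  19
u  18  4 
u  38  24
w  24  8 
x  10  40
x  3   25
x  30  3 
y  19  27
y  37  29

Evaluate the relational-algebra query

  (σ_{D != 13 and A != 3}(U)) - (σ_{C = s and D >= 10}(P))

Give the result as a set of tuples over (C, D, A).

σ[D != 13 and A != 3]: keep tuples satisfying D != 13 and A != 3 → {(a, 23, 12), (b, 14, 39), (s, 15, 24), (s, 32, 23), (t, 19, 38), (u, 38, 24), (w, 24, 8), (y, 37, 29)}
σ[C = s and D >= 10]: keep tuples satisfying C = s and D >= 10 → {(s, 15, 24), (s, 37, 11)}
Taking the difference: {(a, 23, 12), (b, 14, 39), (s, 32, 23), (t, 19, 38), (u, 38, 24), (w, 24, 8), (y, 37, 29)}

{(a, 23, 12), (b, 14, 39), (s, 32, 23), (t, 19, 38), (u, 38, 24), (w, 24, 8), (y, 37, 29)}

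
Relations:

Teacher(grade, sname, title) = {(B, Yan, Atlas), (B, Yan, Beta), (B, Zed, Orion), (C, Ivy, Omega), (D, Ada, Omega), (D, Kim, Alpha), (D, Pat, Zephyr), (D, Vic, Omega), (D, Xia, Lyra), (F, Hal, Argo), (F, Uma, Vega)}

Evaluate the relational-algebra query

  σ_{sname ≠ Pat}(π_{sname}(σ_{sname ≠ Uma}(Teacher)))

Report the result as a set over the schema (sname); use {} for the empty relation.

Apply σ_{sname ≠ Uma}; surviving tuples: {(B, Yan, Atlas), (B, Yan, Beta), (B, Zed, Orion), (C, Ivy, Omega), (D, Ada, Omega), (D, Kim, Alpha), (D, Pat, Zephyr), (D, Vic, Omega), (D, Xia, Lyra), (F, Hal, Argo)}
π_{sname} gives {Ada, Hal, Ivy, Kim, Pat, Vic, Xia, Yan, Zed} (1 duplicate(s) eliminated).
Apply σ_{sname ≠ Pat}; surviving tuples: {Ada, Hal, Ivy, Kim, Vic, Xia, Yan, Zed}

{Ada, Hal, Ivy, Kim, Vic, Xia, Yan, Zed}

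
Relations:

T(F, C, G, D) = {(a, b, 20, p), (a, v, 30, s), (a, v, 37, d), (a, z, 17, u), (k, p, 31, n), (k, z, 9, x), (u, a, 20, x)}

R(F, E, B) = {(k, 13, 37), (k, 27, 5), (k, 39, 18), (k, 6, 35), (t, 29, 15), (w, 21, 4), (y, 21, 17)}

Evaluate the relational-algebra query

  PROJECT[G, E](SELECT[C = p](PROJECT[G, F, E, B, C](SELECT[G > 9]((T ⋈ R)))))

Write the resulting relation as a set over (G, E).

{(31, 13), (31, 27), (31, 39), (31, 6)}

T ⋈ R (natural join on F): {(k, p, 31, n, 13, 37), (k, p, 31, n, 27, 5), (k, p, 31, n, 39, 18), (k, p, 31, n, 6, 35), (k, z, 9, x, 13, 37), (k, z, 9, x, 27, 5), (k, z, 9, x, 39, 18), (k, z, 9, x, 6, 35)}
σ[G > 9]: keep tuples satisfying G > 9 → {(k, p, 31, n, 13, 37), (k, p, 31, n, 27, 5), (k, p, 31, n, 39, 18), (k, p, 31, n, 6, 35)}
Keep only column(s) G, F, E, B, C: {(31, k, 13, 37, p), (31, k, 27, 5, p), (31, k, 39, 18, p), (31, k, 6, 35, p)}
σ[C = p]: keep tuples satisfying C = p → {(31, k, 13, 37, p), (31, k, 27, 5, p), (31, k, 39, 18, p), (31, k, 6, 35, p)}
Keep only column(s) G, E: {(31, 13), (31, 27), (31, 39), (31, 6)}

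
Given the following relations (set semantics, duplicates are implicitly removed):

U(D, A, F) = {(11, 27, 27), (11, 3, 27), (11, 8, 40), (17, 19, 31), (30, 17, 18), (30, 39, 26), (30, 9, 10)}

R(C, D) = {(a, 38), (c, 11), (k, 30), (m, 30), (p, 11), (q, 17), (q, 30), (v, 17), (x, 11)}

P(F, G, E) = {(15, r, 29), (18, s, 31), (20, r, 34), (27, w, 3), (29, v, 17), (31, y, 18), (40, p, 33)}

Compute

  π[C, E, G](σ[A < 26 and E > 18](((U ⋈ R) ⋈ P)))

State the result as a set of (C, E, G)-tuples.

{(c, 33, p), (k, 31, s), (m, 31, s), (p, 33, p), (q, 31, s), (x, 33, p)}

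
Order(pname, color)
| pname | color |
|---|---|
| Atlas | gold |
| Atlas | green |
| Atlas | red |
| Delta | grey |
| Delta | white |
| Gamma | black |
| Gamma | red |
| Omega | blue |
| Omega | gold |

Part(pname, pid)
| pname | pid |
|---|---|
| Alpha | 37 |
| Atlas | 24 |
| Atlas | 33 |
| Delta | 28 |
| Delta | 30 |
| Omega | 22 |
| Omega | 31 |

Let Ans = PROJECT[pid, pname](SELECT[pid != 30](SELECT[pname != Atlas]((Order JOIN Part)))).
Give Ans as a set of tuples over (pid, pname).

{(22, Omega), (28, Delta), (31, Omega)}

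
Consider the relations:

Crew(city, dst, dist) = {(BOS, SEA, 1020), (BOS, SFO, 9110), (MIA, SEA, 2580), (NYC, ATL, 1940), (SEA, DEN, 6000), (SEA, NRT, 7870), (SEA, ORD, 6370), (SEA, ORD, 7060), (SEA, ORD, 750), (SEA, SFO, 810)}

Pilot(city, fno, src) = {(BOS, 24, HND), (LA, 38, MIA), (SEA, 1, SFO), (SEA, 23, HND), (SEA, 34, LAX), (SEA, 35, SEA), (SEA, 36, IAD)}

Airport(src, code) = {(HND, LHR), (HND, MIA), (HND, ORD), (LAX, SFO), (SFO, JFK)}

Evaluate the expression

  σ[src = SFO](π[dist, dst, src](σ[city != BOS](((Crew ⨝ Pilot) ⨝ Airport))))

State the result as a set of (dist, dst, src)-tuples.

Natural join on city: {(BOS, SEA, 1020, 24, HND), (BOS, SFO, 9110, 24, HND), (SEA, DEN, 6000, 1, SFO), (SEA, DEN, 6000, 23, HND), (SEA, DEN, 6000, 34, LAX), (SEA, DEN, 6000, 35, SEA), (SEA, DEN, 6000, 36, IAD), (SEA, NRT, 7870, 1, SFO), (SEA, NRT, 7870, 23, HND), (SEA, NRT, 7870, 34, LAX), (SEA, NRT, 7870, 35, SEA), (SEA, NRT, 7870, 36, IAD), (SEA, ORD, 6370, 1, SFO), (SEA, ORD, 6370, 23, HND), (SEA, ORD, 6370, 34, LAX), (SEA, ORD, 6370, 35, SEA), (SEA, ORD, 6370, 36, IAD), (SEA, ORD, 7060, 1, SFO), (SEA, ORD, 7060, 23, HND), (SEA, ORD, 7060, 34, LAX), (SEA, ORD, 7060, 35, SEA), (SEA, ORD, 7060, 36, IAD), (SEA, ORD, 750, 1, SFO), (SEA, ORD, 750, 23, HND), (SEA, ORD, 750, 34, LAX), (SEA, ORD, 750, 35, SEA), (SEA, ORD, 750, 36, IAD), (SEA, SFO, 810, 1, SFO), (SEA, SFO, 810, 23, HND), (SEA, SFO, 810, 34, LAX), (SEA, SFO, 810, 35, SEA), (SEA, SFO, 810, 36, IAD)}
Natural join on src: {(BOS, SEA, 1020, 24, HND, LHR), (BOS, SEA, 1020, 24, HND, MIA), (BOS, SEA, 1020, 24, HND, ORD), (BOS, SFO, 9110, 24, HND, LHR), (BOS, SFO, 9110, 24, HND, MIA), (BOS, SFO, 9110, 24, HND, ORD), (SEA, DEN, 6000, 1, SFO, JFK), (SEA, DEN, 6000, 23, HND, LHR), (SEA, DEN, 6000, 23, HND, MIA), (SEA, DEN, 6000, 23, HND, ORD), (SEA, DEN, 6000, 34, LAX, SFO), (SEA, NRT, 7870, 1, SFO, JFK), (SEA, NRT, 7870, 23, HND, LHR), (SEA, NRT, 7870, 23, HND, MIA), (SEA, NRT, 7870, 23, HND, ORD), (SEA, NRT, 7870, 34, LAX, SFO), (SEA, ORD, 6370, 1, SFO, JFK), (SEA, ORD, 6370, 23, HND, LHR), (SEA, ORD, 6370, 23, HND, MIA), (SEA, ORD, 6370, 23, HND, ORD), (SEA, ORD, 6370, 34, LAX, SFO), (SEA, ORD, 7060, 1, SFO, JFK), (SEA, ORD, 7060, 23, HND, LHR), (SEA, ORD, 7060, 23, HND, MIA), (SEA, ORD, 7060, 23, HND, ORD), (SEA, ORD, 7060, 34, LAX, SFO), (SEA, ORD, 750, 1, SFO, JFK), (SEA, ORD, 750, 23, HND, LHR), (SEA, ORD, 750, 23, HND, MIA), (SEA, ORD, 750, 23, HND, ORD), (SEA, ORD, 750, 34, LAX, SFO), (SEA, SFO, 810, 1, SFO, JFK), (SEA, SFO, 810, 23, HND, LHR), (SEA, SFO, 810, 23, HND, MIA), (SEA, SFO, 810, 23, HND, ORD), (SEA, SFO, 810, 34, LAX, SFO)}
Apply σ_{city != BOS}; surviving tuples: {(SEA, DEN, 6000, 1, SFO, JFK), (SEA, DEN, 6000, 23, HND, LHR), (SEA, DEN, 6000, 23, HND, MIA), (SEA, DEN, 6000, 23, HND, ORD), (SEA, DEN, 6000, 34, LAX, SFO), (SEA, NRT, 7870, 1, SFO, JFK), (SEA, NRT, 7870, 23, HND, LHR), (SEA, NRT, 7870, 23, HND, MIA), (SEA, NRT, 7870, 23, HND, ORD), (SEA, NRT, 7870, 34, LAX, SFO), (SEA, ORD, 6370, 1, SFO, JFK), (SEA, ORD, 6370, 23, HND, LHR), (SEA, ORD, 6370, 23, HND, MIA), (SEA, ORD, 6370, 23, HND, ORD), (SEA, ORD, 6370, 34, LAX, SFO), (SEA, ORD, 7060, 1, SFO, JFK), (SEA, ORD, 7060, 23, HND, LHR), (SEA, ORD, 7060, 23, HND, MIA), (SEA, ORD, 7060, 23, HND, ORD), (SEA, ORD, 7060, 34, LAX, SFO), (SEA, ORD, 750, 1, SFO, JFK), (SEA, ORD, 750, 23, HND, LHR), (SEA, ORD, 750, 23, HND, MIA), (SEA, ORD, 750, 23, HND, ORD), (SEA, ORD, 750, 34, LAX, SFO), (SEA, SFO, 810, 1, SFO, JFK), (SEA, SFO, 810, 23, HND, LHR), (SEA, SFO, 810, 23, HND, MIA), (SEA, SFO, 810, 23, HND, ORD), (SEA, SFO, 810, 34, LAX, SFO)}
π_{dist, dst, src} gives {(6000, DEN, HND), (6000, DEN, LAX), (6000, DEN, SFO), (6370, ORD, HND), (6370, ORD, LAX), (6370, ORD, SFO), (7060, ORD, HND), (7060, ORD, LAX), (7060, ORD, SFO), (750, ORD, HND), (750, ORD, LAX), (750, ORD, SFO), (7870, NRT, HND), (7870, NRT, LAX), (7870, NRT, SFO), (810, SFO, HND), (810, SFO, LAX), (810, SFO, SFO)} (12 duplicate(s) eliminated).
Apply σ_{src = SFO}; surviving tuples: {(6000, DEN, SFO), (6370, ORD, SFO), (7060, ORD, SFO), (750, ORD, SFO), (7870, NRT, SFO), (810, SFO, SFO)}

{(6000, DEN, SFO), (6370, ORD, SFO), (7060, ORD, SFO), (750, ORD, SFO), (7870, NRT, SFO), (810, SFO, SFO)}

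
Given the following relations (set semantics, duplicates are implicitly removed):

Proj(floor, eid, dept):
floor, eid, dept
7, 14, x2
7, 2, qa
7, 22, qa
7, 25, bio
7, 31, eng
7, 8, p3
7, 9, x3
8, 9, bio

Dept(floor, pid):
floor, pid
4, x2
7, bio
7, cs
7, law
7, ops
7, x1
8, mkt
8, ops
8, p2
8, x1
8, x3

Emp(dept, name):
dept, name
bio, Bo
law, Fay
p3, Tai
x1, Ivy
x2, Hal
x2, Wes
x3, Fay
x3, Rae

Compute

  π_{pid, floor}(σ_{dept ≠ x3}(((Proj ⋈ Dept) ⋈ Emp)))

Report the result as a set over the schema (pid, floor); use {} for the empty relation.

{(bio, 7), (cs, 7), (law, 7), (mkt, 8), (ops, 7), (ops, 8), (p2, 8), (x1, 7), (x1, 8), (x3, 8)}

Natural join on floor: {(7, 14, x2, bio), (7, 14, x2, cs), (7, 14, x2, law), (7, 14, x2, ops), (7, 14, x2, x1), (7, 2, qa, bio), (7, 2, qa, cs), (7, 2, qa, law), (7, 2, qa, ops), (7, 2, qa, x1), (7, 22, qa, bio), (7, 22, qa, cs), (7, 22, qa, law), (7, 22, qa, ops), (7, 22, qa, x1), (7, 25, bio, bio), (7, 25, bio, cs), (7, 25, bio, law), (7, 25, bio, ops), (7, 25, bio, x1), (7, 31, eng, bio), (7, 31, eng, cs), (7, 31, eng, law), (7, 31, eng, ops), (7, 31, eng, x1), (7, 8, p3, bio), (7, 8, p3, cs), (7, 8, p3, law), (7, 8, p3, ops), (7, 8, p3, x1), (7, 9, x3, bio), (7, 9, x3, cs), (7, 9, x3, law), (7, 9, x3, ops), (7, 9, x3, x1), (8, 9, bio, mkt), (8, 9, bio, ops), (8, 9, bio, p2), (8, 9, bio, x1), (8, 9, bio, x3)}
Natural join on dept: {(7, 14, x2, bio, Hal), (7, 14, x2, bio, Wes), (7, 14, x2, cs, Hal), (7, 14, x2, cs, Wes), (7, 14, x2, law, Hal), (7, 14, x2, law, Wes), (7, 14, x2, ops, Hal), (7, 14, x2, ops, Wes), (7, 14, x2, x1, Hal), (7, 14, x2, x1, Wes), (7, 25, bio, bio, Bo), (7, 25, bio, cs, Bo), (7, 25, bio, law, Bo), (7, 25, bio, ops, Bo), (7, 25, bio, x1, Bo), (7, 8, p3, bio, Tai), (7, 8, p3, cs, Tai), (7, 8, p3, law, Tai), (7, 8, p3, ops, Tai), (7, 8, p3, x1, Tai), (7, 9, x3, bio, Fay), (7, 9, x3, bio, Rae), (7, 9, x3, cs, Fay), (7, 9, x3, cs, Rae), (7, 9, x3, law, Fay), (7, 9, x3, law, Rae), (7, 9, x3, ops, Fay), (7, 9, x3, ops, Rae), (7, 9, x3, x1, Fay), (7, 9, x3, x1, Rae), (8, 9, bio, mkt, Bo), (8, 9, bio, ops, Bo), (8, 9, bio, p2, Bo), (8, 9, bio, x1, Bo), (8, 9, bio, x3, Bo)}
σ[dept ≠ x3]: keep tuples satisfying dept ≠ x3 → {(7, 14, x2, bio, Hal), (7, 14, x2, bio, Wes), (7, 14, x2, cs, Hal), (7, 14, x2, cs, Wes), (7, 14, x2, law, Hal), (7, 14, x2, law, Wes), (7, 14, x2, ops, Hal), (7, 14, x2, ops, Wes), (7, 14, x2, x1, Hal), (7, 14, x2, x1, Wes), (7, 25, bio, bio, Bo), (7, 25, bio, cs, Bo), (7, 25, bio, law, Bo), (7, 25, bio, ops, Bo), (7, 25, bio, x1, Bo), (7, 8, p3, bio, Tai), (7, 8, p3, cs, Tai), (7, 8, p3, law, Tai), (7, 8, p3, ops, Tai), (7, 8, p3, x1, Tai), (8, 9, bio, mkt, Bo), (8, 9, bio, ops, Bo), (8, 9, bio, p2, Bo), (8, 9, bio, x1, Bo), (8, 9, bio, x3, Bo)}
Keep only column(s) pid, floor (15 duplicate(s) eliminated): {(bio, 7), (cs, 7), (law, 7), (mkt, 8), (ops, 7), (ops, 8), (p2, 8), (x1, 7), (x1, 8), (x3, 8)}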